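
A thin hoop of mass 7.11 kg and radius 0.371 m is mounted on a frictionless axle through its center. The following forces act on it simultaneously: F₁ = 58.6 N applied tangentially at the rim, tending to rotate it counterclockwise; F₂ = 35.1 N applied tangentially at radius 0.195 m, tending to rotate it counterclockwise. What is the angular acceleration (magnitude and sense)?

α ≈ 29.2 rad/s², counterclockwise

I = MR² = (7.11)(0.371)² = 0.9786 kg·m².
Taking counterclockwise as positive: τ₁ = +(58.6)(0.371) = +21.74 N·m; τ₂ = +(35.1)(0.195) = +6.845 N·m.
Net torque τ = 28.59 N·m.
α = τ/I = 28.59/0.9786 = 29.21 rad/s².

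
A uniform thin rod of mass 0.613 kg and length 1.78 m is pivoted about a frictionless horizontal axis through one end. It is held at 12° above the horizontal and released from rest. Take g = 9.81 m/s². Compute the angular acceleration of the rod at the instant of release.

α ≈ 8.09 rad/s²

About the pivot, I = (1/3)ML² = (1/3)(0.613)(1.78)² = 0.6474 kg·m².
The weight acts at the center, a distance L/2 = 0.8900 m from the pivot; τ = Mg(L/2) cos 12° = 5.235 N·m.
α = τ/I = 5.235/0.6474 = 8.086 rad/s².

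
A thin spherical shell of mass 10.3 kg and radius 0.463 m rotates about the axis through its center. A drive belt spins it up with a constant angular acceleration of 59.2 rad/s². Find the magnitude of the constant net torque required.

I = (2/3)MR² = (2/3)(10.3)(0.463)² = 1.472 kg·m².
τ = Iα = (1.472)(59.20) = 87.14 N·m.

τ ≈ 87.1 N·m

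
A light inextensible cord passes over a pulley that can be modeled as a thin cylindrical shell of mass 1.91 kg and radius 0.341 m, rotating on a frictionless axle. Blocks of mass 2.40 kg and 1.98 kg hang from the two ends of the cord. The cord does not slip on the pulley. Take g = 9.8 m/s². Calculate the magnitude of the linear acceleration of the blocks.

a ≈ 0.654 m/s²

I = MR² = (1.91)(0.341)² = 0.2221 kg·m².
Heavier block: m₁g − T₁ = m₁a. Lighter block: T₂ − m₂g = m₂a.
Pulley: (T₁ − T₂)R = Iα = I(a/R), so T₁ − T₂ = (I/R²)a = 1·M_p a = 1.910·a.
Adding the three: (m₁ − m₂)g = (m₁ + m₂ + 1.910)a, so a = (2.40 − 1.98)(9.8)/(2.40 + 1.98 + 1.910) = 0.6544 m/s².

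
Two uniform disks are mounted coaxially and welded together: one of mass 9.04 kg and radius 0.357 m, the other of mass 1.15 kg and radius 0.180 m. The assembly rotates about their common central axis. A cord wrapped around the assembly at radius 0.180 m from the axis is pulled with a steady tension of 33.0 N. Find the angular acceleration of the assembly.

I = ½M₁R₁² + ½M₂R₂² = ½(9.04)(0.357)² + ½(1.15)(0.180)² = 0.5947 kg·m².
τ = F r = (33.0)(0.180) = 5.940 N·m.
α = τ/I = 5.940/0.5947 = 9.988 rad/s².

α ≈ 9.99 rad/s²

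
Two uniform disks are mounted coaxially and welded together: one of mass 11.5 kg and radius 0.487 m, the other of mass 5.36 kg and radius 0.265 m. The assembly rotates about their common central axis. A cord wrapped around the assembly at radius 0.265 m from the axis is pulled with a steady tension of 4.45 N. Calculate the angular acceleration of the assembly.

I = ½M₁R₁² + ½M₂R₂² = ½(11.5)(0.487)² + ½(5.36)(0.265)² = 1.552 kg·m².
τ = F r = (4.45)(0.265) = 1.179 N·m.
α = τ/I = 1.179/1.552 = 0.7599 rad/s².

α ≈ 0.760 rad/s²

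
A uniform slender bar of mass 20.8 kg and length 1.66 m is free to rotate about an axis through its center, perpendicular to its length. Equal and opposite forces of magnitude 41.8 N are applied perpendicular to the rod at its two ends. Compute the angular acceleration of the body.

I = (1/12)ML² = (1/12)(20.8)(1.66)² = 4.776 kg·m².
The couple gives τ = F·(L/2) + F·(L/2) = F L = (41.8)(1.66) = 69.39 N·m.
Newton's second law for rotation, τ = Iα, gives α = τ/I = 69.39/4.776 = 14.53 rad/s².

α ≈ 14.5 rad/s²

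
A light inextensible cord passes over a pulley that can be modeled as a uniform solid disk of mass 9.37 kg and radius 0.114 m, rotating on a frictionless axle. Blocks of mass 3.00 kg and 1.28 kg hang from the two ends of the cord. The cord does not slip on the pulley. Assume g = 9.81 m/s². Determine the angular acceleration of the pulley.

I = ½MR² = (1/2)(9.37)(0.114)² = 0.06089 kg·m².
Heavier block: m₁g − T₁ = m₁a. Lighter block: T₂ − m₂g = m₂a.
Pulley: (T₁ − T₂)R = Iα = I(a/R), so T₁ − T₂ = (I/R²)a = (1/2)M_p a = 4.685·a.
Adding the three: (m₁ − m₂)g = (m₁ + m₂ + 4.685)a, so a = (3.00 − 1.28)(9.81)/(3.00 + 1.28 + 4.685) = 1.882 m/s².
α = a/R = 1.882/0.114 = 16.51 rad/s².

α ≈ 16.5 rad/s²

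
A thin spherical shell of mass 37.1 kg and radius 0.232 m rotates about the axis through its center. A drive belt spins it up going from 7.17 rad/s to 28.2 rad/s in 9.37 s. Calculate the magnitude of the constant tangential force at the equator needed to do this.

I = (2/3)MR² = (2/3)(37.1)(0.232)² = 1.331 kg·m².
α = Δω/Δt = (28.2 − 7.17)/9.37 = 2.244 rad/s².
The required torque is τ = Iα = (1.331)(2.244) = 2.988 N·m.
A tangential force at the equator gives τ = FR, so F = τ/R = 2.988/0.232 = 12.88 N.

F ≈ 12.9 N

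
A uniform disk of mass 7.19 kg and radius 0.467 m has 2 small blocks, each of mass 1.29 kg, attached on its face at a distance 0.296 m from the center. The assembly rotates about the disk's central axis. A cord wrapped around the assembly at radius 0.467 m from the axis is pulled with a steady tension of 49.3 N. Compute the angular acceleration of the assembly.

I_disk = ½MR² = ½(7.19)(0.467)² = 0.7840 kg·m².
I_blocks = 2·m·r² = 2(1.29)(0.296)² = 0.2260 kg·m².
Total I = 1.010 kg·m².
τ = F r = (49.3)(0.467) = 23.02 N·m.
α = τ/I = 23.02/1.010 = 22.79 rad/s².

α ≈ 22.8 rad/s²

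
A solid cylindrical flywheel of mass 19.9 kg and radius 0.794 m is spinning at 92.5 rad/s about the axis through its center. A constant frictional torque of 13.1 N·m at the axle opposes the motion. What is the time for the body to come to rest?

t ≈ 44.3 s

I = ½MR² = (1/2)(19.9)(0.794)² = 6.273 kg·m².
The net torque has magnitude 13.1 N·m, opposing ω.
|α| = τ/I = 13.10/6.273 = 2.088 rad/s² (deceleration).
0 = ω₀ − |α|t ⇒ t = ω₀/|α| = 92.5/2.088 = 44.29 s.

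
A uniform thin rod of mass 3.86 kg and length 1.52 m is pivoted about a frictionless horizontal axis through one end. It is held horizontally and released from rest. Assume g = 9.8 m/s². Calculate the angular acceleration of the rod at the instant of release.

About the pivot, I = (1/3)ML² = (1/3)(3.86)(1.52)² = 2.973 kg·m².
The weight acts at the center, a distance L/2 = 0.7600 m from the pivot; τ = Mg(L/2) = 28.75 N·m.
α = τ/I = 28.75/2.973 = 9.671 rad/s².
(Equivalently α = (3g/(2L)) = 9.671 rad/s².)

α ≈ 9.67 rad/s²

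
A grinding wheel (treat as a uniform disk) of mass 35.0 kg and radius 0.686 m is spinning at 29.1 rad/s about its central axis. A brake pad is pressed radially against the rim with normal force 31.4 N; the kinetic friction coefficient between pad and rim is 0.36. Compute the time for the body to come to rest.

t ≈ 30.9 s

I = ½MR² = (1/2)(35.0)(0.686)² = 8.235 kg·m².
Friction force f = μN = (0.36)(31.4) = 11.30 N at the rim; torque magnitude τ = fR = 7.755 N·m, opposing ω.
|α| = τ/I = 7.755/8.235 = 0.9416 rad/s² (deceleration).
0 = ω₀ − |α|t ⇒ t = ω₀/|α| = 29.1/0.9416 = 30.90 s.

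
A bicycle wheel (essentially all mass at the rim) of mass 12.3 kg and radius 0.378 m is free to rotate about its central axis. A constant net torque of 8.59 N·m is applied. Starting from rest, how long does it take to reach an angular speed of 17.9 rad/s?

t ≈ 3.66 s

I = MR² = (12.3)(0.378)² = 1.757 kg·m².
α = τ/I = 8.59/1.757 = 4.888 rad/s².
ω = αt ⇒ t = ω/α = 17.9/4.888 = 3.662 s.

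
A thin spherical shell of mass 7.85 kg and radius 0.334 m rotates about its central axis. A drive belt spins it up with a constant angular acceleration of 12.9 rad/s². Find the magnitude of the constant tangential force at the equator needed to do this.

F ≈ 22.5 N

I = (2/3)MR² = (2/3)(7.85)(0.334)² = 0.5838 kg·m².
The required torque is τ = Iα = (0.5838)(12.90) = 7.531 N·m.
A tangential force at the equator gives τ = FR, so F = τ/R = 7.531/0.334 = 22.55 N.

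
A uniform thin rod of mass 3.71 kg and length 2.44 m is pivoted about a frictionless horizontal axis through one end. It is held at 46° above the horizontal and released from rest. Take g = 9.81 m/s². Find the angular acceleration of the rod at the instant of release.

α ≈ 4.19 rad/s²

About the pivot, I = (1/3)ML² = (1/3)(3.71)(2.44)² = 7.363 kg·m².
The weight acts at the center, a distance L/2 = 1.220 m from the pivot; τ = Mg(L/2) cos 46° = 30.84 N·m.
α = τ/I = 30.84/7.363 = 4.189 rad/s².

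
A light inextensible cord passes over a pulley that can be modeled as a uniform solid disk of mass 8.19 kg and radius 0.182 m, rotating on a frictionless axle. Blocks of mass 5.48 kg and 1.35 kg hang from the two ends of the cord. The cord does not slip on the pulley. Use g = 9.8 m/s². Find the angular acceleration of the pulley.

I = ½MR² = (1/2)(8.19)(0.182)² = 0.1356 kg·m².
Heavier block: m₁g − T₁ = m₁a. Lighter block: T₂ − m₂g = m₂a.
Pulley: (T₁ − T₂)R = Iα = I(a/R), so T₁ − T₂ = (I/R²)a = (1/2)M_p a = 4.095·a.
Adding the three: (m₁ − m₂)g = (m₁ + m₂ + 4.095)a, so a = (5.48 − 1.35)(9.8)/(5.48 + 1.35 + 4.095) = 3.705 m/s².
α = a/R = 3.705/0.182 = 20.36 rad/s².

α ≈ 20.4 rad/s²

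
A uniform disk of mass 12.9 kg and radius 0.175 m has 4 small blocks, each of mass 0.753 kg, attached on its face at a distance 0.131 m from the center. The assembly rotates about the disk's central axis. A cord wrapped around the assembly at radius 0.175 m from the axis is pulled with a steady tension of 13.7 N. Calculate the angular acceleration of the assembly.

α ≈ 9.62 rad/s²

I_disk = ½MR² = ½(12.9)(0.175)² = 0.1975 kg·m².
I_blocks = 4·m·r² = 4(0.753)(0.131)² = 0.05169 kg·m².
Total I = 0.2492 kg·m².
τ = F r = (13.7)(0.175) = 2.397 N·m.
α = τ/I = 2.397/0.2492 = 9.620 rad/s².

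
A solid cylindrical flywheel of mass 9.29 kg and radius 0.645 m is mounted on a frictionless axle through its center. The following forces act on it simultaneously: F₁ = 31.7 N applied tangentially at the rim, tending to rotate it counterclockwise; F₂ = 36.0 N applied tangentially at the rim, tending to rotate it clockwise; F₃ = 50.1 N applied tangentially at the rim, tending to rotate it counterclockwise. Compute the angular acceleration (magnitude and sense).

I = ½MR² = (1/2)(9.29)(0.645)² = 1.932 kg·m².
Taking counterclockwise as positive: τ₁ = +(31.7)(0.645) = +20.45 N·m; τ₂ = −(36.0)(0.645) = −23.22 N·m; τ₃ = +(50.1)(0.645) = +32.31 N·m.
Net torque τ = 29.54 N·m.
α = τ/I = 29.54/1.932 = 15.29 rad/s².

α ≈ 15.3 rad/s², counterclockwise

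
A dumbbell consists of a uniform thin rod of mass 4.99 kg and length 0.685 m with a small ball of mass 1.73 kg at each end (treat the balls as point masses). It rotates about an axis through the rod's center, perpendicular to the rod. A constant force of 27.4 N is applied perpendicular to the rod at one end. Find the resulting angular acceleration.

α ≈ 15.6 rad/s²

I_rod = (1/12)ML² = (1/12)(4.99)(0.685)² = 0.1951 kg·m².
I_balls = 2·m·(L/2)² = 2(1.73)(0.3425)² = 0.4059 kg·m².
Total I = 0.6010 kg·m².
τ = F·(L/2) = (27.4)(0.343) = 9.385 N·m.
α = τ/I = 9.385/0.6010 = 15.61 rad/s².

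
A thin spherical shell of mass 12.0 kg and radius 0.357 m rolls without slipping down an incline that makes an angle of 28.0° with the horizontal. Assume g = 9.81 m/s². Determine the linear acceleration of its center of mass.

Translation along the incline: Mg sinθ − f = Ma.
Rotation about the center: fR = Iα with I = (2/3)MR². No-slip gives a = αR, so f = (I/R²)a = (2/3)M a.
Substituting: Mg sinθ = (1 + 0.6667)Ma, so a = g sinθ/(1 + 0.6667) = (9.81) sin 28.0° / 1.667 = 2.763 m/s².

a ≈ 2.76 m/s²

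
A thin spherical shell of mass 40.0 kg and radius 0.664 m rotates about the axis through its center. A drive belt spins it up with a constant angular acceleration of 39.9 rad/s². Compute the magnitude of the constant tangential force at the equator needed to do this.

F ≈ 706 N

I = (2/3)MR² = (2/3)(40.0)(0.664)² = 11.76 kg·m².
The required torque is τ = Iα = (11.76)(39.90) = 469.1 N·m.
A tangential force at the equator gives τ = FR, so F = τ/R = 469.1/0.664 = 706.5 N.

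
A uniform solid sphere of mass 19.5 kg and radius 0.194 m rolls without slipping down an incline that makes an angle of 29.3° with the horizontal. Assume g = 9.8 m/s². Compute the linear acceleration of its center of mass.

a ≈ 3.43 m/s²

Translation along the incline: Mg sinθ − f = Ma.
Rotation about the center: fR = Iα with I = (2/5)MR². No-slip gives a = αR, so f = (I/R²)a = (2/5)M a.
Substituting: Mg sinθ = (1 + 0.4000)Ma, so a = g sinθ/(1 + 0.4000) = (9.8) sin 29.3° / 1.400 = 3.426 m/s².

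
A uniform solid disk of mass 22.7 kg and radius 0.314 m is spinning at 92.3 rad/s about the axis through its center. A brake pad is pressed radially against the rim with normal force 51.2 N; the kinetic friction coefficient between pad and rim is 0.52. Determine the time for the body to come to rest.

I = ½MR² = (1/2)(22.7)(0.314)² = 1.119 kg·m².
Friction force f = μN = (0.52)(51.2) = 26.62 N at the rim; torque magnitude τ = fR = 8.360 N·m, opposing ω.
|α| = τ/I = 8.360/1.119 = 7.470 rad/s² (deceleration).
0 = ω₀ − |α|t ⇒ t = ω₀/|α| = 92.3/7.470 = 12.36 s.

t ≈ 12.4 s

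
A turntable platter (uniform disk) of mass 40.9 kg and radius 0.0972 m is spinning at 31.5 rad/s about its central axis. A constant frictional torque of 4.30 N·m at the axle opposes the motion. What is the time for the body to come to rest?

I = ½MR² = (1/2)(40.9)(0.0972)² = 0.1932 kg·m².
The net torque has magnitude 4.30 N·m, opposing ω.
|α| = τ/I = 4.300/0.1932 = 22.26 rad/s² (deceleration).
0 = ω₀ − |α|t ⇒ t = ω₀/|α| = 31.5/22.26 = 1.415 s.

t ≈ 1.42 s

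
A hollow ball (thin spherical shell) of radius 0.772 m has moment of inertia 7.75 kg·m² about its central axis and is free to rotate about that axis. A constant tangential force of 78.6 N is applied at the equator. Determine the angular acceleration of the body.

τ = F R = (78.6)(0.772) = 60.68 N·m.
From τ = Iα: α = 60.68/7.750 = 7.830 rad/s².

α ≈ 7.83 rad/s²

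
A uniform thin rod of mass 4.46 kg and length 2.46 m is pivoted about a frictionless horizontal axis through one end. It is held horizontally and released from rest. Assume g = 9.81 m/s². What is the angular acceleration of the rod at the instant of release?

About the pivot, I = (1/3)ML² = (1/3)(4.46)(2.46)² = 8.997 kg·m².
The weight acts at the center, a distance L/2 = 1.230 m from the pivot; τ = Mg(L/2) = 53.82 N·m.
α = τ/I = 53.82/8.997 = 5.982 rad/s².

α ≈ 5.98 rad/s²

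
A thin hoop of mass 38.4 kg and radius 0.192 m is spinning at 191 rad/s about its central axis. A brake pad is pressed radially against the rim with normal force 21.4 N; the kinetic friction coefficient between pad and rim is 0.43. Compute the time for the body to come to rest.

t ≈ 153 s

I = MR² = (38.4)(0.192)² = 1.416 kg·m².
Friction force f = μN = (0.43)(21.4) = 9.202 N at the rim; torque magnitude τ = fR = 1.767 N·m, opposing ω.
|α| = τ/I = 1.767/1.416 = 1.248 rad/s² (deceleration).
0 = ω₀ − |α|t ⇒ t = ω₀/|α| = 191/1.248 = 153.0 s.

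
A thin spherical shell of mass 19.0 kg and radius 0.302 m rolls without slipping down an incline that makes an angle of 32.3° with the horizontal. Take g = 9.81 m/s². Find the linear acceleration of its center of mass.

a ≈ 3.15 m/s²

Translation along the incline: Mg sinθ − f = Ma.
Rotation about the center: fR = Iα with I = (2/3)MR². No-slip gives a = αR, so f = (I/R²)a = (2/3)M a.
Substituting: Mg sinθ = (1 + 0.6667)Ma, so a = g sinθ/(1 + 0.6667) = (9.81) sin 32.3° / 1.667 = 3.145 m/s².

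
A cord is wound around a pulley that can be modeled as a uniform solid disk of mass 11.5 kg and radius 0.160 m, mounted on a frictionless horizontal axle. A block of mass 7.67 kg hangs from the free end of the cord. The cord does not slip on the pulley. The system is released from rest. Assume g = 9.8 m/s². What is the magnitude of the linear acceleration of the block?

I = ½MR² = (1/2)(11.5)(0.160)² = 0.1472 kg·m².
Block: mg − T = ma. Pulley: TR = Iα. No-slip: a = αR, so T = (I/R²)a = 5.750·a.
Then mg = (m + 5.750)a, so a = (7.67)(9.8)/(7.67 + 5.750) = 5.601 m/s².

a ≈ 5.60 m/s²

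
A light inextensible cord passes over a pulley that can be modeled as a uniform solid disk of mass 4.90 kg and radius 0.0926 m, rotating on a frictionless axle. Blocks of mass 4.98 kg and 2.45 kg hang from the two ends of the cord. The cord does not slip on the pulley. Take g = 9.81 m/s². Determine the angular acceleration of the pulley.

I = ½MR² = (1/2)(4.90)(0.0926)² = 0.02101 kg·m².
Heavier block: m₁g − T₁ = m₁a. Lighter block: T₂ − m₂g = m₂a.
Pulley: (T₁ − T₂)R = Iα = I(a/R), so T₁ − T₂ = (I/R²)a = (1/2)M_p a = 2.450·a.
Adding the three: (m₁ − m₂)g = (m₁ + m₂ + 2.450)a, so a = (4.98 − 2.45)(9.81)/(4.98 + 2.45 + 2.450) = 2.512 m/s².
α = a/R = 2.512/0.0926 = 27.13 rad/s².

α ≈ 27.1 rad/s²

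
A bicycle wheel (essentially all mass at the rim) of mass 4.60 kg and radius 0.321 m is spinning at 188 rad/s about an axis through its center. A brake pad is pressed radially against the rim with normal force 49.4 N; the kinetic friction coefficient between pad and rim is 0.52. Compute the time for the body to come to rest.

t ≈ 10.8 s

I = MR² = (4.60)(0.321)² = 0.4740 kg·m².
Friction force f = μN = (0.52)(49.4) = 25.69 N at the rim; torque magnitude τ = fR = 8.246 N·m, opposing ω.
|α| = τ/I = 8.246/0.4740 = 17.40 rad/s² (deceleration).
0 = ω₀ − |α|t ⇒ t = ω₀/|α| = 188/17.40 = 10.81 s.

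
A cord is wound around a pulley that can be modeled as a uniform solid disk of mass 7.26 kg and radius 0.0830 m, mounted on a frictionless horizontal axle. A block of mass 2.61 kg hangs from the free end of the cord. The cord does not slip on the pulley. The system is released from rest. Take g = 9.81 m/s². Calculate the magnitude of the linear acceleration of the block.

I = ½MR² = (1/2)(7.26)(0.0830)² = 0.02501 kg·m².
Block: mg − T = ma. Pulley: TR = Iα. No-slip: a = αR, so T = (I/R²)a = 3.630·a.
Then mg = (m + 3.630)a, so a = (2.61)(9.81)/(2.61 + 3.630) = 4.103 m/s².

a ≈ 4.10 m/s²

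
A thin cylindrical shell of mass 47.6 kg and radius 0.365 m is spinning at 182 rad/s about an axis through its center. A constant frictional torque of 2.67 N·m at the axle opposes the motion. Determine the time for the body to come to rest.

I = MR² = (47.6)(0.365)² = 6.342 kg·m².
The net torque has magnitude 2.67 N·m, opposing ω.
|α| = τ/I = 2.670/6.342 = 0.4210 rad/s² (deceleration).
0 = ω₀ − |α|t ⇒ t = ω₀/|α| = 182/0.4210 = 432.3 s.

t ≈ 432 s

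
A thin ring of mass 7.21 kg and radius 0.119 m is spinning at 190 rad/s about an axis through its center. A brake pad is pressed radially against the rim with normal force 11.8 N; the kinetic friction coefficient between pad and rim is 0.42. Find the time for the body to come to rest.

I = MR² = (7.21)(0.119)² = 0.1021 kg·m².
Friction force f = μN = (0.42)(11.8) = 4.956 N at the rim; torque magnitude τ = fR = 0.5898 N·m, opposing ω.
|α| = τ/I = 0.5898/0.1021 = 5.776 rad/s² (deceleration).
0 = ω₀ − |α|t ⇒ t = ω₀/|α| = 190/5.776 = 32.89 s.

t ≈ 32.9 s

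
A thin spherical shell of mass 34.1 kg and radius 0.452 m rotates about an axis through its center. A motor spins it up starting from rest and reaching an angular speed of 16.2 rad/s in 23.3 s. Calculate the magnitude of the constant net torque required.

τ ≈ 3.23 N·m

I = (2/3)MR² = (2/3)(34.1)(0.452)² = 4.645 kg·m².
α = Δω/Δt = (16.2 − 0)/23.3 = 0.6953 rad/s².
τ = Iα = (4.645)(0.6953) = 3.229 N·m.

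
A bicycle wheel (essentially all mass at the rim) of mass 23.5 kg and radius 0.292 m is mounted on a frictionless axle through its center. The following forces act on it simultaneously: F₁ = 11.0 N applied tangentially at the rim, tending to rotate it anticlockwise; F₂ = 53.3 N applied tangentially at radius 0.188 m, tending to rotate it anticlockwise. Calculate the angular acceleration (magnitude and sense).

I = MR² = (23.5)(0.292)² = 2.004 kg·m².
Taking anticlockwise as positive: τ₁ = +(11.0)(0.292) = +3.212 N·m; τ₂ = +(53.3)(0.188) = +10.02 N·m.
Net torque τ = 13.23 N·m.
α = τ/I = 13.23/2.004 = 6.604 rad/s².

α ≈ 6.60 rad/s², anticlockwise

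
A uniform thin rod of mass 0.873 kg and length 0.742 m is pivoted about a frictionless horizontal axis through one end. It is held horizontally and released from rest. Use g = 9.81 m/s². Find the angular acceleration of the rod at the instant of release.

About the pivot, I = (1/3)ML² = (1/3)(0.873)(0.742)² = 0.1602 kg·m².
The weight acts at the center, a distance L/2 = 0.3710 m from the pivot; τ = Mg(L/2) = 3.177 N·m.
α = τ/I = 3.177/0.1602 = 19.83 rad/s².
(Equivalently α = (3g/(2L)) = 19.83 rad/s².)

α ≈ 19.8 rad/s²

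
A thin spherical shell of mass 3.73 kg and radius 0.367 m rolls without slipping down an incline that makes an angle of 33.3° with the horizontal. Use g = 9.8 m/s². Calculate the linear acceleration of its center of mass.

a ≈ 3.23 m/s²

Translation along the incline: Mg sinθ − f = Ma.
Rotation about the center: fR = Iα with I = (2/3)MR². No-slip gives a = αR, so f = (I/R²)a = (2/3)M a.
Substituting: Mg sinθ = (1 + 0.6667)Ma, so a = g sinθ/(1 + 0.6667) = (9.8) sin 33.3° / 1.667 = 3.228 m/s².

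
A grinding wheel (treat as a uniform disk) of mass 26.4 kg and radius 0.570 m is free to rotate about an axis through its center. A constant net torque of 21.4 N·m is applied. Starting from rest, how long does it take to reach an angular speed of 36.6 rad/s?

t ≈ 7.33 s

I = ½MR² = (1/2)(26.4)(0.570)² = 4.289 kg·m².
α = τ/I = 21.4/4.289 = 4.990 rad/s².
ω = αt ⇒ t = ω/α = 36.6/4.990 = 7.335 s.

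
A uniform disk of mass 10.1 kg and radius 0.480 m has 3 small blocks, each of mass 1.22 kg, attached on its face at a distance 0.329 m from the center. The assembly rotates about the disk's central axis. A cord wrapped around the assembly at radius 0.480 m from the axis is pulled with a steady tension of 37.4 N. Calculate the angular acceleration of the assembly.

α ≈ 11.5 rad/s²

I_disk = ½MR² = ½(10.1)(0.480)² = 1.164 kg·m².
I_blocks = 3·m·r² = 3(1.22)(0.329)² = 0.3962 kg·m².
Total I = 1.560 kg·m².
τ = F r = (37.4)(0.480) = 17.95 N·m.
α = τ/I = 17.95/1.560 = 11.51 rad/s².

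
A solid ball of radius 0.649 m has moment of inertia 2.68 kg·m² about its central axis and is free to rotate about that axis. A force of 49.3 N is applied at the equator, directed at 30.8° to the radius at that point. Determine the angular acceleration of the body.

α ≈ 6.11 rad/s²

Only the tangential component produces torque: τ = F R sinθ = (49.3)(0.649) sin 30.8° = 16.38 N·m.
From τ = Iα: α = 16.38/2.680 = 6.113 rad/s².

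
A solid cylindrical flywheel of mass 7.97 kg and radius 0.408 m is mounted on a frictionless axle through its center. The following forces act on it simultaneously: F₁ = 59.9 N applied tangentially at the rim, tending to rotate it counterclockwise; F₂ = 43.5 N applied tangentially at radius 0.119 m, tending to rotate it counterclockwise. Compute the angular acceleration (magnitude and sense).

I = ½MR² = (1/2)(7.97)(0.408)² = 0.6634 kg·m².
Taking counterclockwise as positive: τ₁ = +(59.9)(0.408) = +24.44 N·m; τ₂ = +(43.5)(0.119) = +5.176 N·m.
Net torque τ = 29.62 N·m.
α = τ/I = 29.62/0.6634 = 44.65 rad/s².

α ≈ 44.6 rad/s², counterclockwise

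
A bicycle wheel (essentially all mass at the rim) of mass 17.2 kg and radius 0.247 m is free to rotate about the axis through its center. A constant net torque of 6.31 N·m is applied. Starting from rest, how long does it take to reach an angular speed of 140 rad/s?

I = MR² = (17.2)(0.247)² = 1.049 kg·m².
α = τ/I = 6.31/1.049 = 6.013 rad/s².
ω = αt ⇒ t = ω/α = 140/6.013 = 23.28 s.

t ≈ 23.3 s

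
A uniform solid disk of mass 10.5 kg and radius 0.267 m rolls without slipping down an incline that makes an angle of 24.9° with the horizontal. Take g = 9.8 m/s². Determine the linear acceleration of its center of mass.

Translation along the incline: Mg sinθ − f = Ma.
Rotation about the center: fR = Iα with I = ½MR². No-slip gives a = αR, so f = (I/R²)a = (1/2)M a.
Substituting: Mg sinθ = (1 + 0.5000)Ma, so a = g sinθ/(1 + 0.5000) = (9.8) sin 24.9° / 1.500 = 2.751 m/s².

a ≈ 2.75 m/s²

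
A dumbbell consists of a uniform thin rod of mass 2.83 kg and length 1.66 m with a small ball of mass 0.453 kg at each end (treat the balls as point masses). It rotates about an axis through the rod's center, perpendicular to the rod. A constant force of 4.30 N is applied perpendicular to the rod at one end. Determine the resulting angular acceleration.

α ≈ 2.80 rad/s²

I_rod = (1/12)ML² = (1/12)(2.83)(1.66)² = 0.6499 kg·m².
I_balls = 2·m·(L/2)² = 2(0.453)(0.8300)² = 0.6241 kg·m².
Total I = 1.274 kg·m².
τ = F·(L/2) = (4.30)(0.830) = 3.569 N·m.
α = τ/I = 3.569/1.274 = 2.801 rad/s².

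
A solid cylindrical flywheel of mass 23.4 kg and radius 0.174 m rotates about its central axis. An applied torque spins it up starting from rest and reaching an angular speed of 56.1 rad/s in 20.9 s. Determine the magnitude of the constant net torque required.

τ ≈ 0.951 N·m

I = ½MR² = (1/2)(23.4)(0.174)² = 0.3542 kg·m².
α = Δω/Δt = (56.1 − 0)/20.9 = 2.684 rad/s².
τ = Iα = (0.3542)(2.684) = 0.9508 N·m.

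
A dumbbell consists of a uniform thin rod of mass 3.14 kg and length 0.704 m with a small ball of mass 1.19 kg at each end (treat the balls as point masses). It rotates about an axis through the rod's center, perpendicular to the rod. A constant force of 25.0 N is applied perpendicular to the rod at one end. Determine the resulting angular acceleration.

α ≈ 20.7 rad/s²

I_rod = (1/12)ML² = (1/12)(3.14)(0.704)² = 0.1297 kg·m².
I_balls = 2·m·(L/2)² = 2(1.19)(0.3520)² = 0.2949 kg·m².
Total I = 0.4246 kg·m².
τ = F·(L/2) = (25.0)(0.352) = 8.800 N·m.
α = τ/I = 8.800/0.4246 = 20.73 rad/s².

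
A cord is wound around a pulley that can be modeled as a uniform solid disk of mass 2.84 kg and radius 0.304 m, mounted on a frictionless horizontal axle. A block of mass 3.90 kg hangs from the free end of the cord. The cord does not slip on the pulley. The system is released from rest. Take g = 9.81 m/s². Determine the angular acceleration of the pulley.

α ≈ 23.7 rad/s²

I = ½MR² = (1/2)(2.84)(0.304)² = 0.1312 kg·m².
Block: mg − T = ma. Pulley: TR = Iα. No-slip: a = αR, so T = (I/R²)a = 1.420·a.
Then mg = (m + 1.420)a, so a = (3.90)(9.81)/(3.90 + 1.420) = 7.192 m/s².
α = a/R = 7.192/0.304 = 23.66 rad/s².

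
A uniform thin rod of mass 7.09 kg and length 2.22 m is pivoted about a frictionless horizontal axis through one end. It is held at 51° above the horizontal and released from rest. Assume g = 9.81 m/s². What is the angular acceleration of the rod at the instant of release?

About the pivot, I = (1/3)ML² = (1/3)(7.09)(2.22)² = 11.65 kg·m².
The weight acts at the center, a distance L/2 = 1.110 m from the pivot; τ = Mg(L/2) cos 51° = 48.59 N·m.
α = τ/I = 48.59/11.65 = 4.171 rad/s².

α ≈ 4.17 rad/s²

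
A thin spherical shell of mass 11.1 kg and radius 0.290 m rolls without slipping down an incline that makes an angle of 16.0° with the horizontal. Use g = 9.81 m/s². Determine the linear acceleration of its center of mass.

a ≈ 1.62 m/s²

Translation along the incline: Mg sinθ − f = Ma.
Rotation about the center: fR = Iα with I = (2/3)MR². No-slip gives a = αR, so f = (I/R²)a = (2/3)M a.
Substituting: Mg sinθ = (1 + 0.6667)Ma, so a = g sinθ/(1 + 0.6667) = (9.81) sin 16.0° / 1.667 = 1.622 m/s².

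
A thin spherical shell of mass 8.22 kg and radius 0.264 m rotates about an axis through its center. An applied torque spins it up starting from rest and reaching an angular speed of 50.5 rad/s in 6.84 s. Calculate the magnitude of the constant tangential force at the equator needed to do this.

F ≈ 10.7 N

I = (2/3)MR² = (2/3)(8.22)(0.264)² = 0.3819 kg·m².
α = Δω/Δt = (50.5 − 0)/6.84 = 7.383 rad/s².
The required torque is τ = Iα = (0.3819)(7.383) = 2.820 N·m.
A tangential force at the equator gives τ = FR, so F = τ/R = 2.820/0.264 = 10.68 N.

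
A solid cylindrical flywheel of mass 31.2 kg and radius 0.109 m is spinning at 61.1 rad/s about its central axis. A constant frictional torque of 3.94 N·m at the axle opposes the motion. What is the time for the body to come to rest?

I = ½MR² = (1/2)(31.2)(0.109)² = 0.1853 kg·m².
The net torque has magnitude 3.94 N·m, opposing ω.
|α| = τ/I = 3.940/0.1853 = 21.26 rad/s² (deceleration).
0 = ω₀ − |α|t ⇒ t = ω₀/|α| = 61.1/21.26 = 2.874 s.

t ≈ 2.87 s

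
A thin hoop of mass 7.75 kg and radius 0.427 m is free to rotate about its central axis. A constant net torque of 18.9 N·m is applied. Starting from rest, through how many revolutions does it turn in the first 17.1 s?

I = MR² = (7.75)(0.427)² = 1.413 kg·m².
α = τ/I = 18.9/1.413 = 13.38 rad/s².
θ = ½αt² = ½(13.38)(17.1)² = 1956 rad.
Revolutions = θ/(2π) = 311.2.

≈ 311 revolutions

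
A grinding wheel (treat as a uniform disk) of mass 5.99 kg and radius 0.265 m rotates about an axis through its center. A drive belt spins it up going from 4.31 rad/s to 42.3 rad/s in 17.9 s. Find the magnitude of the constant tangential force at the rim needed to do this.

I = ½MR² = (1/2)(5.99)(0.265)² = 0.2103 kg·m².
α = Δω/Δt = (42.3 − 4.31)/17.9 = 2.122 rad/s².
The required torque is τ = Iα = (0.2103)(2.122) = 0.4464 N·m.
A tangential force at the rim gives τ = FR, so F = τ/R = 0.4464/0.265 = 1.684 N.

F ≈ 1.68 N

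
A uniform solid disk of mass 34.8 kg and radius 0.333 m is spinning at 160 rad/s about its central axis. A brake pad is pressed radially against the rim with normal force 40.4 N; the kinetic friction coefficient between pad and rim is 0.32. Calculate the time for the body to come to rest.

t ≈ 71.7 s

I = ½MR² = (1/2)(34.8)(0.333)² = 1.929 kg·m².
Friction force f = μN = (0.32)(40.4) = 12.93 N at the rim; torque magnitude τ = fR = 4.305 N·m, opposing ω.
|α| = τ/I = 4.305/1.929 = 2.231 rad/s² (deceleration).
0 = ω₀ − |α|t ⇒ t = ω₀/|α| = 160/2.231 = 71.71 s.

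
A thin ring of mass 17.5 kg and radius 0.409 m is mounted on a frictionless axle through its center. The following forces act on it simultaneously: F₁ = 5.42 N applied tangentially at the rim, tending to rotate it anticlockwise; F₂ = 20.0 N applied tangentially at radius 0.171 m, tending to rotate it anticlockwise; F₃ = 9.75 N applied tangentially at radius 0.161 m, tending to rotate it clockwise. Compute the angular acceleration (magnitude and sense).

I = MR² = (17.5)(0.409)² = 2.927 kg·m².
Taking anticlockwise as positive: τ₁ = +(5.42)(0.409) = +2.217 N·m; τ₂ = +(20.0)(0.171) = +3.420 N·m; τ₃ = −(9.75)(0.161) = −1.570 N·m.
Net torque τ = 4.067 N·m.
α = τ/I = 4.067/2.927 = 1.389 rad/s².

α ≈ 1.39 rad/s², anticlockwise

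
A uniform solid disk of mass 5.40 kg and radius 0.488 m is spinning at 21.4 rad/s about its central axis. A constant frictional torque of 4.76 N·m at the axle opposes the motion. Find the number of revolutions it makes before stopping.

≈ 4.92 revolutions

I = ½MR² = (1/2)(5.40)(0.488)² = 0.6430 kg·m².
The net torque has magnitude 4.76 N·m, opposing ω.
|α| = τ/I = 4.760/0.6430 = 7.403 rad/s² (deceleration).
ω² = ω₀² − 2|α|θ with ω = 0 ⇒ θ = ω₀²/(2|α|) = 30.93 rad = 4.923 rev.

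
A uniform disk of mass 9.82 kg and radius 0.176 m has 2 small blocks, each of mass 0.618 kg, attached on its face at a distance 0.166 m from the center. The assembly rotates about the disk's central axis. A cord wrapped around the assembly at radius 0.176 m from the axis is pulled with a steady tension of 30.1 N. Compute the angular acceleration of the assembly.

α ≈ 28.5 rad/s²

I_disk = ½MR² = ½(9.82)(0.176)² = 0.1521 kg·m².
I_blocks = 2·m·r² = 2(0.618)(0.166)² = 0.03406 kg·m².
Total I = 0.1862 kg·m².
τ = F r = (30.1)(0.176) = 5.298 N·m.
α = τ/I = 5.298/0.1862 = 28.46 rad/s².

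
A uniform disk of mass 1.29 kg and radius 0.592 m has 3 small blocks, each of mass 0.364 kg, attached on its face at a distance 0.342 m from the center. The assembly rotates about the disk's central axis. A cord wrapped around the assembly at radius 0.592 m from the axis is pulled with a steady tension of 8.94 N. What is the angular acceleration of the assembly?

α ≈ 15.0 rad/s²

I_disk = ½MR² = ½(1.29)(0.592)² = 0.2260 kg·m².
I_blocks = 3·m·r² = 3(0.364)(0.342)² = 0.1277 kg·m².
Total I = 0.3538 kg·m².
τ = F r = (8.94)(0.592) = 5.292 N·m.
α = τ/I = 5.292/0.3538 = 14.96 rad/s².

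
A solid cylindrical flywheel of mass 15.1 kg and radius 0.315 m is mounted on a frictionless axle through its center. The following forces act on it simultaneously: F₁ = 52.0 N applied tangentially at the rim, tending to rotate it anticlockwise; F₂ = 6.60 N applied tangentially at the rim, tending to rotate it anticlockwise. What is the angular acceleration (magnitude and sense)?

I = ½MR² = (1/2)(15.1)(0.315)² = 0.7491 kg·m².
Taking anticlockwise as positive: τ₁ = +(52.0)(0.315) = +16.38 N·m; τ₂ = +(6.60)(0.315) = +2.079 N·m.
Net torque τ = 18.46 N·m.
α = τ/I = 18.46/0.7491 = 24.64 rad/s².

α ≈ 24.6 rad/s², anticlockwise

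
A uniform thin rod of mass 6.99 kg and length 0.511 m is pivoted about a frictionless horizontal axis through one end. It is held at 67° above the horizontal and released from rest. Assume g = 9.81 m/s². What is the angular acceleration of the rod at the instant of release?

α ≈ 11.3 rad/s²

About the pivot, I = (1/3)ML² = (1/3)(6.99)(0.511)² = 0.6084 kg·m².
The weight acts at the center, a distance L/2 = 0.2555 m from the pivot; τ = Mg(L/2) cos 67° = 6.846 N·m.
α = τ/I = 6.846/0.6084 = 11.25 rad/s².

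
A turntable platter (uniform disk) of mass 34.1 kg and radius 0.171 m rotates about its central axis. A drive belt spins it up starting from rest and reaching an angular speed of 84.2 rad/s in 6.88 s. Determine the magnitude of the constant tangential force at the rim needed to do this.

F ≈ 35.7 N

I = ½MR² = (1/2)(34.1)(0.171)² = 0.4986 kg·m².
α = Δω/Δt = (84.2 − 0)/6.88 = 12.24 rad/s².
The required torque is τ = Iα = (0.4986)(12.24) = 6.102 N·m.
A tangential force at the rim gives τ = FR, so F = τ/R = 6.102/0.171 = 35.68 N.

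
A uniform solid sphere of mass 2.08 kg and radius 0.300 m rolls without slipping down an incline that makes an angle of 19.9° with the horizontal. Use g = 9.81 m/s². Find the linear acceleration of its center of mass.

a ≈ 2.39 m/s²

Translation along the incline: Mg sinθ − f = Ma.
Rotation about the center: fR = Iα with I = (2/5)MR². No-slip gives a = αR, so f = (I/R²)a = (2/5)M a.
Substituting: Mg sinθ = (1 + 0.4000)Ma, so a = g sinθ/(1 + 0.4000) = (9.81) sin 19.9° / 1.400 = 2.385 m/s².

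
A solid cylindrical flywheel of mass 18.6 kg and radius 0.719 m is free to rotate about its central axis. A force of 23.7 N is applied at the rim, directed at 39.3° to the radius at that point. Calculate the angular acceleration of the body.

I = ½MR² = (1/2)(18.6)(0.719)² = 4.808 kg·m².
Only the tangential component produces torque: τ = F R sinθ = (23.7)(0.719) sin 39.3° = 10.79 N·m.
Newton's second law for rotation, τ = Iα, gives α = τ/I = 10.79/4.808 = 2.245 rad/s².

α ≈ 2.24 rad/s²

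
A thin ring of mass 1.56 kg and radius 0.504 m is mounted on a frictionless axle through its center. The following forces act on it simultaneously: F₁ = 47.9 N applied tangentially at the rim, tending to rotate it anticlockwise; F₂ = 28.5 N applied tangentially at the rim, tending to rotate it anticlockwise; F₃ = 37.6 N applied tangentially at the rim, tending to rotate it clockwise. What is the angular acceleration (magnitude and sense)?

α ≈ 49.3 rad/s², anticlockwise

I = MR² = (1.56)(0.504)² = 0.3963 kg·m².
Taking anticlockwise as positive: τ₁ = +(47.9)(0.504) = +24.14 N·m; τ₂ = +(28.5)(0.504) = +14.36 N·m; τ₃ = −(37.6)(0.504) = −18.95 N·m.
Net torque τ = 19.56 N·m.
α = τ/I = 19.56/0.3963 = 49.35 rad/s².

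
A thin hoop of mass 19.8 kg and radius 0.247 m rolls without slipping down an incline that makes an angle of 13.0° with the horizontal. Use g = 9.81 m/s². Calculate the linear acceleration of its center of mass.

a ≈ 1.10 m/s²

Translation along the incline: Mg sinθ − f = Ma.
Rotation about the center: fR = Iα with I = MR². No-slip gives a = αR, so f = (I/R²)a = M a.
Substituting: Mg sinθ = (1 + 1.000)Ma, so a = g sinθ/(1 + 1.000) = (9.81) sin 13.0° / 2.000 = 1.103 m/s².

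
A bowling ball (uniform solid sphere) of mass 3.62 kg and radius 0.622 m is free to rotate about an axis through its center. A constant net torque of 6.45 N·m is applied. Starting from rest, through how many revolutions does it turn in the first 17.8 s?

≈ 290 revolutions

I = (2/5)MR² = (2/5)(3.62)(0.622)² = 0.5602 kg·m².
α = τ/I = 6.45/0.5602 = 11.51 rad/s².
θ = ½αt² = ½(11.51)(17.8)² = 1824 rad.
Revolutions = θ/(2π) = 290.3.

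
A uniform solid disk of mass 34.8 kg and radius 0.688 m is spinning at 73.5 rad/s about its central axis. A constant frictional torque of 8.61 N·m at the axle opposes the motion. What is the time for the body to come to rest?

I = ½MR² = (1/2)(34.8)(0.688)² = 8.236 kg·m².
The net torque has magnitude 8.61 N·m, opposing ω.
|α| = τ/I = 8.610/8.236 = 1.045 rad/s² (deceleration).
0 = ω₀ − |α|t ⇒ t = ω₀/|α| = 73.5/1.045 = 70.31 s.

t ≈ 70.3 s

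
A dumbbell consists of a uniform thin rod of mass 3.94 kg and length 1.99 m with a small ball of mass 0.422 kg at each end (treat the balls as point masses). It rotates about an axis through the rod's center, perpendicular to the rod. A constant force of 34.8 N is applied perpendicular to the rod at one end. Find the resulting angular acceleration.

α ≈ 16.2 rad/s²

I_rod = (1/12)ML² = (1/12)(3.94)(1.99)² = 1.300 kg·m².
I_balls = 2·m·(L/2)² = 2(0.422)(0.9950)² = 0.8356 kg·m².
Total I = 2.136 kg·m².
τ = F·(L/2) = (34.8)(0.995) = 34.63 N·m.
α = τ/I = 34.63/2.136 = 16.21 rad/s².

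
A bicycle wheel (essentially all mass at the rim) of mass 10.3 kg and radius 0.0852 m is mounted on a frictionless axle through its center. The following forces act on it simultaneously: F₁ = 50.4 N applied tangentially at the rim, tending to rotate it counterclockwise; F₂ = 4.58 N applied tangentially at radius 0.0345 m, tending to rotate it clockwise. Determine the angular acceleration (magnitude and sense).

I = MR² = (10.3)(0.0852)² = 0.07477 kg·m².
Taking counterclockwise as positive: τ₁ = +(50.4)(0.0852) = +4.294 N·m; τ₂ = −(4.58)(0.0345) = −0.1580 N·m.
Net torque τ = 4.136 N·m.
α = τ/I = 4.136/0.07477 = 55.32 rad/s².

α ≈ 55.3 rad/s², counterclockwise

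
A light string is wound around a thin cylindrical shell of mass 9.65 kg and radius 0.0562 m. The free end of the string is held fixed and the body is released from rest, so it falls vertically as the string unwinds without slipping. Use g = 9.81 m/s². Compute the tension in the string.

T ≈ 47.3 N

Translation: Mg − T = Ma. Rotation about the center: TR = Iα with I = MR².
With a = αR: T = (I/R²)a = M a, so Mg = (1 + 1.000)Ma.
a = g/(1 + 1.000) = 9.81/2.000 = 4.905 m/s².
T = 1.000·M·a = (1.000)(9.65)(4.905) = 47.33 N.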